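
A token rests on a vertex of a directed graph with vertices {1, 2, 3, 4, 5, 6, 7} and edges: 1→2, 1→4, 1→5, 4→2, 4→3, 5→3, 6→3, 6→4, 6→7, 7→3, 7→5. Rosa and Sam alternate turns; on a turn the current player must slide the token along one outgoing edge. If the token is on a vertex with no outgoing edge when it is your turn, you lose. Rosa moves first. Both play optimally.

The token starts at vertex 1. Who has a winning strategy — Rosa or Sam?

Positions with no move are L. A position that does have a move is losing for the player to move precisely when every available move leads to a winning position for the opponent. Fill in the labels:
Every edge goes from a vertex to one that appears earlier in the order 2, 3, 5, 7, 4, 6, 1, so processing vertices in that order labels each vertex after all of its successors.
2: no outgoing edge → L
3: no outgoing edge → L
5: reaches L-position 3 → W
7: reaches L-position 3 → W
4: reaches L-position 3 → W
6: reaches L-position 3 → W
1: reaches L-position 2 → W
The starting position 1 is W: Rosa should move to 2, handing over an L position.

Rosa wins.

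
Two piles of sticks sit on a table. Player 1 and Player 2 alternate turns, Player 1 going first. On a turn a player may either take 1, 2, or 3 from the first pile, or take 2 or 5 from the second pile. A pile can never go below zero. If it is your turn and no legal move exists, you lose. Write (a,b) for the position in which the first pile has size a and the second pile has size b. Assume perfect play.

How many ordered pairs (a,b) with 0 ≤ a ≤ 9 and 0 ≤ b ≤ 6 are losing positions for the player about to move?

20

Classify positions by backward induction: terminal positions (no move available) are L. From any other position, the mover wins iff some move reaches an L.
Every move lowers a or b (never raises either), so fill the grid row by row in increasing a, and left to right within a row: each cell's successors are then already labelled.
      b=0  b=1  b=2  b=3  b=4  b=5  b=6
a=0:    L    L    W    W    L    W    W
a=1:    W    W    L    L    W    W    L
a=2:    W    W    W    W    W    L    W
a=3:    W    W    W    W    W    W    W
a=4:    L    L    W    W    L    W    W
a=5:    W    W    L    L    W    W    L
a=6:    W    W    W    W    W    L    W
a=7:    W    W    W    W    W    W    W
a=8:    L    L    W    W    L    W    W
a=9:    W    W    L    L    W    W    L
Cells with no legal move (terminal, hence L): (0,0), (0,1).
The remaining L cells, each justified by listing all of its moves:
(0,4): the only move is to (0,2)(W), a W ⇒ L
(1,2): moves to (0,2)(W), (1,0)(W); every one is W ⇒ L
(1,3): moves to (0,3)(W), (1,1)(W); every one is W ⇒ L
(1,6): moves to (0,6)(W), (1,4)(W), (1,1)(W); every one is W ⇒ L
(2,5): moves to (1,5)(W), (0,5)(W), (2,3)(W), (2,0)(W); every one is W ⇒ L
(4,0): moves to (3,0)(W), (2,0)(W), (1,0)(W); every one is W ⇒ L
(4,1): moves to (3,1)(W), (2,1)(W), (1,1)(W); every one is W ⇒ L
(4,4): moves to (3,4)(W), (2,4)(W), (1,4)(W), (4,2)(W); every one is W ⇒ L
(5,2): moves to (4,2)(W), (3,2)(W), (2,2)(W), (5,0)(W); every one is W ⇒ L
(5,3): moves to (4,3)(W), (3,3)(W), (2,3)(W), (5,1)(W); every one is W ⇒ L
(5,6): moves to (4,6)(W), (3,6)(W), (2,6)(W), (5,4)(W), (5,1)(W); every one is W ⇒ L
(6,5): moves to (5,5)(W), (4,5)(W), (3,5)(W), (6,3)(W), (6,0)(W); every one is W ⇒ L
(8,0): moves to (7,0)(W), (6,0)(W), (5,0)(W); every one is W ⇒ L
(8,1): moves to (7,1)(W), (6,1)(W), (5,1)(W); every one is W ⇒ L
(8,4): moves to (7,4)(W), (6,4)(W), (5,4)(W), (8,2)(W); every one is W ⇒ L
(9,2): moves to (8,2)(W), (7,2)(W), (6,2)(W), (9,0)(W); every one is W ⇒ L
(9,3): moves to (8,3)(W), (7,3)(W), (6,3)(W), (9,1)(W); every one is W ⇒ L
(9,6): moves to (8,6)(W), (7,6)(W), (6,6)(W), (9,4)(W), (9,1)(W); every one is W ⇒ L
Every other cell has at least one move into one of the L cells above, so it is W.
L cells per row: a=0: 3, a=1: 3, a=2: 1, a=3: 0, a=4: 3, a=5: 3, a=6: 1, a=7: 0, a=8: 3, a=9: 3; total 20.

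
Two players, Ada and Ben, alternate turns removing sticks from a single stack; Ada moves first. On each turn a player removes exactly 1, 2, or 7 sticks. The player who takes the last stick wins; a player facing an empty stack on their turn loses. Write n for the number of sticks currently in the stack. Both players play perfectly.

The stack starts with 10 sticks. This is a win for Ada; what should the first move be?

Remove 1, leaving 9.

Use the standard recursion: the mover loses at a terminal position; elsewhere, the mover wins exactly when some move hands the opponent an L position.
n=0: no move → L
n=1: can move to 0, which is L ⇒ W
n=2: can move to 0, which is L ⇒ W
n=3: moves to 2(W), 1(W); every one is W ⇒ L
n=4: can move to 3, which is L ⇒ W
n=5: can move to 3, which is L ⇒ W
n=6: moves to 5(W), 4(W); every one is W ⇒ L
n=7: can move to 6, which is L ⇒ W
n=8: can move to 6, which is L ⇒ W
n=9: moves to 8(W), 7(W), 2(W); every one is W ⇒ L
n=10: can move to 9, which is L ⇒ W
From 10, the L positions reachable in one move are: 9, 3. Any move reaching one of these is winning.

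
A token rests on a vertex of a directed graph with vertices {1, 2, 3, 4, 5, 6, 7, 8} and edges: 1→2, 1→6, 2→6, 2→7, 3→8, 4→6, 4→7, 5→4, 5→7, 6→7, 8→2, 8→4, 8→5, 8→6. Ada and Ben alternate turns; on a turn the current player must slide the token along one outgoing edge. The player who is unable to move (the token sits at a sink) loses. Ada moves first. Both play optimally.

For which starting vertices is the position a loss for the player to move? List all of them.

Work bottom-up. With no move the player to move loses. Otherwise the position is W if at least one move leads to an L position for the opponent, and L if every move leads to a W.
Every edge goes from a vertex to one that appears earlier in the order 7, 6, 4, 5, 2, 1, 8, 3, so processing vertices in that order labels each vertex after all of its successors.
7: no outgoing edge → L
6: reaches L-position 7 → W
4: reaches L-position 7 → W
5: reaches L-position 7 → W
2: reaches L-position 7 → W
1: only reaches 2(W), 6(W), all W → L
8: only reaches 2(W), 5(W), 4(W), 6(W), all W → L
3: reaches L-position 8 → W
Reading off the rows marked L gives the requested list; there are 3 such vertices.

1, 7, 8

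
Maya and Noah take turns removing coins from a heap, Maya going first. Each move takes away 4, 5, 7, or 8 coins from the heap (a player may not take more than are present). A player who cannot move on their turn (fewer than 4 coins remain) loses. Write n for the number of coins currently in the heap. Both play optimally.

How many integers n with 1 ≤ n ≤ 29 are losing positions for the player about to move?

Build the W/L table. Terminal = L. A non-terminal position is W if it has a move to some L; otherwise it is L.
n=0: no move → L
n=1: no move → L
n=2: no move → L
n=3: no move → L
n=4: can move to 0, which is L ⇒ W
n=5: can move to 1, which is L ⇒ W
n=6: can move to 2, which is L ⇒ W
n=7: can move to 3, which is L ⇒ W
n=8: can move to 3, which is L ⇒ W
n=9: can move to 2, which is L ⇒ W
n=10: can move to 3, which is L ⇒ W
n=11: can move to 3, which is L ⇒ W
n=12: moves to 8(W), 7(W), 5(W), 4(W); every one is W ⇒ L
n=13: moves to 9(W), 8(W), 6(W), 5(W); every one is W ⇒ L
n=14: moves to 10(W), 9(W), 7(W), 6(W); every one is W ⇒ L
n=15: moves to 11(W), 10(W), 8(W), 7(W); every one is W ⇒ L
n=16: can move to 12, which is L ⇒ W
n=17: can move to 13, which is L ⇒ W
n=18: can move to 14, which is L ⇒ W
n=19: can move to 15, which is L ⇒ W
n=20: can move to 15, which is L ⇒ W
n=21: can move to 14, which is L ⇒ W
n=22: can move to 15, which is L ⇒ W
n=23: can move to 15, which is L ⇒ W
n=24: moves to 20(W), 19(W), 17(W), 16(W); every one is W ⇒ L
n=25: moves to 21(W), 20(W), 18(W), 17(W); every one is W ⇒ L
n=26: moves to 22(W), 21(W), 19(W), 18(W); every one is W ⇒ L
n=27: moves to 23(W), 22(W), 20(W), 19(W); every one is W ⇒ L
n=28: can move to 24, which is L ⇒ W
n=29: can move to 25, which is L ⇒ W
L entries with 1 ≤ n ≤ 29 (n=0 is outside the asked range and is not counted): n = 1, 2, 3, 12, 13, 14, 15, 24, 25, 26, 27; that makes 11.

11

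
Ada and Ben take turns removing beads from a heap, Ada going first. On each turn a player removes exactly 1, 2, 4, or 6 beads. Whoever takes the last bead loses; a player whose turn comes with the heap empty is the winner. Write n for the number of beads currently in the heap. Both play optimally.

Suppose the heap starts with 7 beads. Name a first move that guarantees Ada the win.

Compute win/loss labels from the base case upward. A position with no move is W. Any other position is W if it can reach an L in one move, else L.
n=0: no move; the opponent has just taken the last bead and therefore loses → W
n=1: the only move is to 0(W), a W ⇒ L
n=2: can move to 1, which is L ⇒ W
n=3: can move to 1, which is L ⇒ W
n=4: moves to 3(W), 2(W), 0(W); every one is W ⇒ L
n=5: can move to 4, which is L ⇒ W
n=6: can move to 4, which is L ⇒ W
n=7: can move to 1, which is L ⇒ W
From 7, the L positions reachable in one move are: 1.

Remove 6, leaving 1.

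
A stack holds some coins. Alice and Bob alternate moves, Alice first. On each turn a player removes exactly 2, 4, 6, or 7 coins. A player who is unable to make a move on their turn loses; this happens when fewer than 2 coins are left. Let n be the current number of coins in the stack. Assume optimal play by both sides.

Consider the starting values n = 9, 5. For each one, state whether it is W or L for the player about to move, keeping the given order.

9: L, 5: W

Classify positions by backward induction: terminal positions (no move available) are L. From any other position, the mover wins iff some move reaches an L.
n=0: no move → L
n=1: no move → L
n=2: reaches L-position 0 → W
n=3: reaches L-position 1 → W
n=4: reaches L-position 0 → W
n=5: reaches L-position 1 → W
n=6: reaches L-position 0 → W
n=7: reaches L-position 1 → W
n=8: reaches L-position 1 → W
n=9: only reaches 7(W), 5(W), 3(W), 2(W), all W → L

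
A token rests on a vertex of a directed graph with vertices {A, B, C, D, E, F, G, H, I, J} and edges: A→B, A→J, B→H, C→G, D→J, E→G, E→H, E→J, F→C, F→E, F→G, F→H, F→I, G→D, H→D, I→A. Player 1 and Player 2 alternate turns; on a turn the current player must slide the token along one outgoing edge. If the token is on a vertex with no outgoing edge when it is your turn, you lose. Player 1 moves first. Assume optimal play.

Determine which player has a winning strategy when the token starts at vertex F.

Player 1 wins.

Use the standard recursion: the mover loses at a terminal position; elsewhere, the mover wins exactly when some move hands the opponent an L position.
Every edge goes from a vertex to one that appears earlier in the order J, D, H, G, B, C, E, A, I, F, so processing vertices in that order labels each vertex after all of its successors.
J: no outgoing edge → L
D: reaches L-position J → W
H: only reaches D(W), which is W → L
G: only reaches D(W), which is W → L
B: reaches L-position H → W
C: reaches L-position G → W
E: reaches L-position G → W
A: reaches L-position J → W
I: only reaches A(W), which is W → L
F: reaches L-position I → W
From F Player 1 can move to I, reaching an L position.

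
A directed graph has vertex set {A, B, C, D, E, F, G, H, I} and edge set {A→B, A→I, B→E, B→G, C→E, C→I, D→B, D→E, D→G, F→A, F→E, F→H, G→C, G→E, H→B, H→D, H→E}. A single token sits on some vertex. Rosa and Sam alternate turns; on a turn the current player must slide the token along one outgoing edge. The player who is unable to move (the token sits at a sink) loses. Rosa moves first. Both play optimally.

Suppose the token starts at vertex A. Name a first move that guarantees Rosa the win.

Work bottom-up. With no move the player to move loses. Otherwise the position is W if at least one move leads to an L position for the opponent, and L if every move leads to a W.
Every edge goes from a vertex to one that appears earlier in the order I, E, C, G, B, D, A, H, F, so processing vertices in that order labels each vertex after all of its successors.
I: no outgoing edge → L
E: no outgoing edge → L
C: reaches L-position E → W
G: reaches L-position E → W
B: reaches L-position E → W
D: reaches L-position E → W
A: reaches L-position I → W
H: reaches L-position E → W
F: reaches L-position E → W
From A, the L positions reachable in one move are: I.

Move to I.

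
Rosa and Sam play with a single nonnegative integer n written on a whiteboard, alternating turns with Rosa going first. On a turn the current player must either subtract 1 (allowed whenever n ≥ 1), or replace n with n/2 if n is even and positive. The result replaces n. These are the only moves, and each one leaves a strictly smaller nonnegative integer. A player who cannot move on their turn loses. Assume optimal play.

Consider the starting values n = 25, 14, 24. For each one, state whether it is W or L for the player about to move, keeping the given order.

25: L, 14: W, 24: W

Compute win/loss labels from the base case upward. A position with no move is L. Any other position is W if it can reach an L in one move, else L.
n=0: no move → L
n=1: reaches L-position 0 → W
n=2: only reaches 1(W), which is W → L
n=3: reaches L-position 2 → W
n=4: reaches L-position 2 → W
n=5: only reaches 4(W), which is W → L
n=6: reaches L-position 5 → W
n=7: only reaches 6(W), which is W → L
n=8: reaches L-position 7 → W
n=9: only reaches 8(W), which is W → L
n=10: reaches L-position 5 → W
n=11: only reaches 10(W), which is W → L
n=12: reaches L-position 11 → W
n=13: only reaches 12(W), which is W → L
n=14: reaches L-position 7 → W
n=15: only reaches 14(W), which is W → L
n=16: reaches L-position 15 → W
n=17: only reaches 16(W), which is W → L
n=18: reaches L-position 9 → W
n=19: only reaches 18(W), which is W → L
n=20: reaches L-position 19 → W
n=21: only reaches 20(W), which is W → L
n=22: reaches L-position 11 → W
n=23: only reaches 22(W), which is W → L
n=24: reaches L-position 23 → W
n=25: only reaches 24(W), which is W → L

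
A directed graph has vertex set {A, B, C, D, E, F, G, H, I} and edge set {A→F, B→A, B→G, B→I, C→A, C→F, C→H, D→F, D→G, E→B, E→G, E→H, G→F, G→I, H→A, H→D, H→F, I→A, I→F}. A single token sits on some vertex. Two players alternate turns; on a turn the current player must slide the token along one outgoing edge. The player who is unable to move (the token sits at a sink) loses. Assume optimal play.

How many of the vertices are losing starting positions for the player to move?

2

Label each position W (a win for the player to move) or L (a loss). A position with no legal move is L; any other position is W exactly when some move reaches an L, and L when every move reaches a W.
Every edge goes from a vertex to one that appears earlier in the order F, A, I, G, D, H, B, E, C, so processing vertices in that order labels each vertex after all of its successors.
F: no outgoing edge → L
A: →F(L), so W
I: →F(L), so W
G: →F(L), so W
D: →F(L), so W
H: →F(L), so W
B: →G(W), I(W), A(W) — all W, so L
E: →B(L), so W
C: →F(L), so W
The L vertices are B, F; that is 2 in all.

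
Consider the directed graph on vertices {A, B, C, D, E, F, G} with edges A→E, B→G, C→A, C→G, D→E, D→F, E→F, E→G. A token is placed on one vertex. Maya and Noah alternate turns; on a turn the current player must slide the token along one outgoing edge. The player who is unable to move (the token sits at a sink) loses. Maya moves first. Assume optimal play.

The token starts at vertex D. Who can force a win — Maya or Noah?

Use the standard recursion: the mover loses at a terminal position; elsewhere, the mover wins exactly when some move hands the opponent an L position.
Every edge goes from a vertex to one that appears earlier in the order F, G, E, A, B, D, C, so processing vertices in that order labels each vertex after all of its successors.
F: no outgoing edge → L
G: no outgoing edge → L
E: reaches L-position G → W
A: only reaches E(W), which is W → L
B: reaches L-position G → W
D: reaches L-position F → W
C: reaches L-position A → W
From D Maya can move to F, reaching an L position.

Maya wins.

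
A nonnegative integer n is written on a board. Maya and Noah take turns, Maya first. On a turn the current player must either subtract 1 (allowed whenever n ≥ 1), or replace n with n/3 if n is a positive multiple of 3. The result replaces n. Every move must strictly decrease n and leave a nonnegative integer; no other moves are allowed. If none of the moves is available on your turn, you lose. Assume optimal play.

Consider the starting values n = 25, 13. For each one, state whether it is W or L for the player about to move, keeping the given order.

25: W, 13: L

Positions with no move are L. A position that does have a move is losing for the player to move precisely when every available move leads to a winning position for the opponent. Fill in the labels:
n=0: no move → L
n=1: W (go to 0, an L position)
n=2: L (sole option 1(W) is W)
n=3: W (go to 2, an L position)
n=4: L (sole option 3(W) is W)
n=5: W (go to 4, an L position)
n=6: W (go to 2, an L position)
n=7: L (sole option 6(W) is W)
n=8: W (go to 7, an L position)
n=9: L (options 3(W), 8(W) are all W)
n=10: W (go to 9, an L position)
n=11: L (sole option 10(W) is W)
n=12: W (go to 4, an L position)
n=13: L (sole option 12(W) is W)
n=14: W (go to 13, an L position)
n=15: L (options 5(W), 14(W) are all W)
n=16: W (go to 15, an L position)
n=17: L (sole option 16(W) is W)
n=18: W (go to 17, an L position)
n=19: L (sole option 18(W) is W)
n=20: W (go to 19, an L position)
n=21: W (go to 7, an L position)
n=22: L (sole option 21(W) is W)
n=23: W (go to 22, an L position)
n=24: L (options 8(W), 23(W) are all W)
n=25: W (go to 24, an L position)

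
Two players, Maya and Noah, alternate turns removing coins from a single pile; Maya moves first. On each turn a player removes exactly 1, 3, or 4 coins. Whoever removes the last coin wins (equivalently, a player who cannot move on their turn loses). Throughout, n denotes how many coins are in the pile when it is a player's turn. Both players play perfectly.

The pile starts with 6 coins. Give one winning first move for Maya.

Label each position W (a win for the player to move) or L (a loss). A position with no legal move is L; any other position is W exactly when some move reaches an L, and L when every move reaches a W.
n=0: no move → L
n=1: reaches L-position 0 → W
n=2: only reaches 1(W), which is W → L
n=3: reaches L-position 2 → W
n=4: reaches L-position 0 → W
n=5: reaches L-position 2 → W
n=6: reaches L-position 2 → W
From 6, the L positions reachable in one move are: 2.

Remove 4, leaving 2.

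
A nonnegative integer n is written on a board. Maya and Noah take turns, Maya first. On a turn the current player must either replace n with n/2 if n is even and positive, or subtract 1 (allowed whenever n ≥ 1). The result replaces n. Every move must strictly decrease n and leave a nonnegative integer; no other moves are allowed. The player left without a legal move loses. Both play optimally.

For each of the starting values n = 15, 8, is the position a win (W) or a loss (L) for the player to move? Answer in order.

15: L, 8: W

Use the standard recursion: the mover loses at a terminal position; elsewhere, the mover wins exactly when some move hands the opponent an L position.
n=0: no move → L
n=1: →0(L), so W
n=2: →1(W) only, which is W, so L
n=3: →2(L), so W
n=4: →2(L), so W
n=5: →4(W) only, which is W, so L
n=6: →5(L), so W
n=7: →6(W) only, which is W, so L
n=8: →7(L), so W
n=9: →8(W) only, which is W, so L
n=10: →5(L), so W
n=11: →10(W) only, which is W, so L
n=12: →11(L), so W
n=13: →12(W) only, which is W, so L
n=14: →7(L), so W
n=15: →14(W) only, which is W, so L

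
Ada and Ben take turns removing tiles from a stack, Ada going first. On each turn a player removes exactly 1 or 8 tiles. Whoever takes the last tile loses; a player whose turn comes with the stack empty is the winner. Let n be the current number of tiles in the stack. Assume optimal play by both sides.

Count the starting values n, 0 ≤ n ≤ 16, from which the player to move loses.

8

Use the standard recursion: the mover wins at a terminal position; elsewhere, the mover wins exactly when some move hands the opponent an L position.
n=0: no move; the opponent has just taken the last tile and therefore loses → W
n=1: only reaches 0(W), which is W → L
n=2: reaches L-position 1 → W
n=3: only reaches 2(W), which is W → L
n=4: reaches L-position 3 → W
n=5: only reaches 4(W), which is W → L
n=6: reaches L-position 5 → W
n=7: only reaches 6(W), which is W → L
n=8: reaches L-position 7 → W
n=9: reaches L-position 1 → W
n=10: only reaches 9(W), 2(W), all W → L
n=11: reaches L-position 10 → W
n=12: only reaches 11(W), 4(W), all W → L
n=13: reaches L-position 12 → W
n=14: only reaches 13(W), 6(W), all W → L
n=15: reaches L-position 14 → W
n=16: only reaches 15(W), 8(W), all W → L
L entries with 0 ≤ n ≤ 16: n = 1, 3, 5, 7, 10, 12, 14, 16; that makes 8.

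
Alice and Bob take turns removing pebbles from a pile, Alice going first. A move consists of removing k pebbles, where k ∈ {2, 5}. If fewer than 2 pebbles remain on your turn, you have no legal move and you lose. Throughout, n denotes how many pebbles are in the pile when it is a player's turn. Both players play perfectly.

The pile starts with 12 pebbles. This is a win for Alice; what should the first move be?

Remove 5, leaving 7.

Classify positions by backward induction: terminal positions (no move available) are L. From any other position, the mover wins iff some move reaches an L.
n=0: no move → L
n=1: no move → L
n=2: →0(L), so W
n=3: →1(L), so W
n=4: →2(W) only, which is W, so L
n=5: →0(L), so W
n=6: →4(L), so W
n=7: →5(W), 2(W) — all W, so L
n=8: →6(W), 3(W) — all W, so L
n=9: →7(L), so W
n=10: →8(L), so W
n=11: →9(W), 6(W) — all W, so L
n=12: →7(L), so W
From 12, the L positions reachable in one move are: 7.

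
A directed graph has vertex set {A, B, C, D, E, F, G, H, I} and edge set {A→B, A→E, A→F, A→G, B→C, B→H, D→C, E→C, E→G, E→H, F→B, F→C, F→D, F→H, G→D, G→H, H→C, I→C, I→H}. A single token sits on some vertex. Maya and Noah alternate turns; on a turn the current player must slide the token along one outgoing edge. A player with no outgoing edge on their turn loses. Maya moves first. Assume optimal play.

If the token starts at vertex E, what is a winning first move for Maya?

Move to G.

Compute win/loss labels from the base case upward. A position with no move is L. Any other position is W if it can reach an L in one move, else L.
Every edge goes from a vertex to one that appears earlier in the order C, H, I, B, D, F, G, E, A, so processing vertices in that order labels each vertex after all of its successors.
C: no outgoing edge → L
H: W (go to C, an L position)
I: W (go to C, an L position)
B: W (go to C, an L position)
D: W (go to C, an L position)
F: W (go to C, an L position)
G: L (options D(W), H(W) are all W)
E: W (go to G, an L position)
A: W (go to G, an L position)
From E, the L positions reachable in one move are: G, C. Any move reaching one of these is winning.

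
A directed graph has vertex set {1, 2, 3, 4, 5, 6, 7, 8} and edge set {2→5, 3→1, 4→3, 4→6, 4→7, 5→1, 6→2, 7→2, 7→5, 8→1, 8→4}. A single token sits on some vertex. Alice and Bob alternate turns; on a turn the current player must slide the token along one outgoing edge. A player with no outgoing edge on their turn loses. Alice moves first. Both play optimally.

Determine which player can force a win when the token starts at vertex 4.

Build the W/L table. Terminal = L. A non-terminal position is W if it has a move to some L; otherwise it is L.
Every edge goes from a vertex to one that appears earlier in the order 1, 5, 2, 3, 6, 7, 4, 8, so processing vertices in that order labels each vertex after all of its successors.
1: no outgoing edge → L
5: W (go to 1, an L position)
2: L (sole option 5(W) is W)
3: W (go to 1, an L position)
6: W (go to 2, an L position)
7: W (go to 2, an L position)
4: L (options 7(W), 6(W), 3(W) are all W)
8: W (go to 4, an L position)
The starting position 4 is L: whatever Alice does, the opponent receives a W position.

Bob wins.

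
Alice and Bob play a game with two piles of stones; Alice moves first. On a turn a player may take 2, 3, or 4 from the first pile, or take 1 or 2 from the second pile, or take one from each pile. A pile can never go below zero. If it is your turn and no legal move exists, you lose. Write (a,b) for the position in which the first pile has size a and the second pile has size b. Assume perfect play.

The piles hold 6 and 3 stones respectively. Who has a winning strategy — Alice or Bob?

Build the W/L table. Terminal = L. A non-terminal position is W if it has a move to some L; otherwise it is L.
No move ever increases a pile, so every position that can arise here has a ≤ 6 and b ≤ 3; it is enough to label the cells with 0 ≤ a ≤ 6 and 0 ≤ b ≤ 3.
Every move lowers a or b (never raises either), so fill the grid row by row in increasing a, and left to right within a row: each cell's successors are then already labelled.
      b=0  b=1  b=2  b=3
a=0:    L    W    W    L
a=1:    L    W    W    L
a=2:    W    W    L    W
a=3:    W    L    W    W
a=4:    W    L    W    W
a=5:    W    W    W    W
a=6:    L    W    W    L
Cells with no legal move (terminal, hence L): (0,0), (1,0).
The remaining L cells, each justified by listing all of its moves:
(0,3): →(0,2)(W), (0,1)(W) — all W, so L
(1,3): →(1,2)(W), (1,1)(W), (0,2)(W) — all W, so L
(2,2): →(0,2)(W), (2,1)(W), (2,0)(W), (1,1)(W) — all W, so L
(3,1): →(1,1)(W), (0,1)(W), (3,0)(W), (2,0)(W) — all W, so L
(4,1): →(2,1)(W), (1,1)(W), (0,1)(W), (4,0)(W), (3,0)(W) — all W, so L
(6,0): →(4,0)(W), (3,0)(W), (2,0)(W) — all W, so L
(6,3): →(4,3)(W), (3,3)(W), (2,3)(W), (6,2)(W), (6,1)(W), (5,2)(W) — all W, so L
Every other cell has at least one move into one of the L cells above, so it is W.
Every move from (6,3) reaches a W position, so the mover loses.

Bob wins.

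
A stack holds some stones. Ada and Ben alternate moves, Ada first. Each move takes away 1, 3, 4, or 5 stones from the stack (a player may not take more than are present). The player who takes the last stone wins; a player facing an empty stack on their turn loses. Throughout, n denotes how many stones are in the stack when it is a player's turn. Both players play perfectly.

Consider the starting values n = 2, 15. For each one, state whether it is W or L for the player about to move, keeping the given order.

Build the W/L table. Terminal = L. A non-terminal position is W if it has a move to some L; otherwise it is L.
n=0: no move → L
n=1: reaches L-position 0 → W
n=2: only reaches 1(W), which is W → L
n=3: reaches L-position 2 → W
n=4: reaches L-position 0 → W
n=5: reaches L-position 2 → W
n=6: reaches L-position 2 → W
n=7: reaches L-position 2 → W
n=8: only reaches 7(W), 5(W), 4(W), 3(W), all W → L
n=9: reaches L-position 8 → W
n=10: only reaches 9(W), 7(W), 6(W), 5(W), all W → L
n=11: reaches L-position 10 → W
n=12: reaches L-position 8 → W
n=13: reaches L-position 10 → W
n=14: reaches L-position 10 → W
n=15: reaches L-position 10 → W

2: L, 15: W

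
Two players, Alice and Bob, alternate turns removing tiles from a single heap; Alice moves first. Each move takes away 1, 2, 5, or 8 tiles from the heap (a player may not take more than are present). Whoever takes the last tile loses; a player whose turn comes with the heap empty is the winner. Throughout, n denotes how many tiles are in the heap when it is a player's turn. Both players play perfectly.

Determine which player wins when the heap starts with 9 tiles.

Alice wins.

Classify positions by backward induction: terminal positions (no move available) are W. From any other position, the mover wins iff some move reaches an L.
n=0: no move; the opponent has just taken the last tile and therefore loses → W
n=1: the only move is to 0(W), a W ⇒ L
n=2: can move to 1, which is L ⇒ W
n=3: can move to 1, which is L ⇒ W
n=4: moves to 3(W), 2(W); every one is W ⇒ L
n=5: can move to 4, which is L ⇒ W
n=6: can move to 4, which is L ⇒ W
n=7: moves to 6(W), 5(W), 2(W); every one is W ⇒ L
n=8: can move to 7, which is L ⇒ W
n=9: can move to 7, which is L ⇒ W
The starting position 9 is W: Alice should remove 2, leaving 7, handing over an L position.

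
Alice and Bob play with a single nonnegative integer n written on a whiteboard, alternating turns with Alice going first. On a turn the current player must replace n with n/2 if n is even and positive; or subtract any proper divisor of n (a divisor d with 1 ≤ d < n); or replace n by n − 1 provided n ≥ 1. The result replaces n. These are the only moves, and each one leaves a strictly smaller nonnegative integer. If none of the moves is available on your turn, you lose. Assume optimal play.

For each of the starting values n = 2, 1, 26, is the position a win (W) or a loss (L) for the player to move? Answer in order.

2: L, 1: W, 26: W

Positions with no move are L. A position that does have a move is losing for the player to move precisely when every available move leads to a winning position for the opponent. Fill in the labels:
n=0: no move → L
n=1: →0(L), so W
n=2: →1(W) only, which is W, so L
n=3: →2(L), so W
n=4: →2(L), so W
n=5: →4(W) only, which is W, so L
n=6: →5(L), so W
n=7: →6(W) only, which is W, so L
n=8: →7(L), so W
n=9: →6(W), 8(W) — all W, so L
n=10: →5(L), so W
n=11: →10(W) only, which is W, so L
n=12: →9(L), so W
n=13: →12(W) only, which is W, so L
n=14: →7(L), so W
n=15: →10(W), 12(W), 14(W) — all W, so L
n=16: →15(L), so W
n=17: →16(W) only, which is W, so L
n=18: →9(L), so W
n=19: →18(W) only, which is W, so L
n=20: →15(L), so W
n=21: →14(W), 18(W), 20(W) — all W, so L
n=22: →11(L), so W
n=23: →22(W) only, which is W, so L
n=24: →21(L), so W
n=25: →20(W), 24(W) — all W, so L
n=26: →13(L), so W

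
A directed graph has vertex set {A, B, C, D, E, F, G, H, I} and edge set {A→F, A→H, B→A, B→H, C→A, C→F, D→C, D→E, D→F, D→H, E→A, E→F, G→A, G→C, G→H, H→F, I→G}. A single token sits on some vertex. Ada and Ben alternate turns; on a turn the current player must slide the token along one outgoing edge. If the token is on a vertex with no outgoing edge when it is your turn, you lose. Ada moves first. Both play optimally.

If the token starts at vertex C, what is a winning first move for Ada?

Work bottom-up. With no move the player to move loses. Otherwise the position is W if at least one move leads to an L position for the opponent, and L if every move leads to a W.
Every edge goes from a vertex to one that appears earlier in the order F, H, A, C, E, B, D, G, I, so processing vertices in that order labels each vertex after all of its successors.
F: no outgoing edge → L
H: W (go to F, an L position)
A: W (go to F, an L position)
C: W (go to F, an L position)
E: W (go to F, an L position)
B: L (options A(W), H(W) are all W)
D: W (go to F, an L position)
G: L (options C(W), A(W), H(W) are all W)
I: W (go to G, an L position)
From C, the L positions reachable in one move are: F.

Move to F.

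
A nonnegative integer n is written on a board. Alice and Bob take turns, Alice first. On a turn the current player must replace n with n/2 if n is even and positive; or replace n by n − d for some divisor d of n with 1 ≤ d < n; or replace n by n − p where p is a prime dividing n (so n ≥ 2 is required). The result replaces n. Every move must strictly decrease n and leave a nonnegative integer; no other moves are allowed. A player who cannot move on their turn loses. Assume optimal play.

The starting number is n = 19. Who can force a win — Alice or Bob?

Positions with no move are L. A position that does have a move is losing for the player to move precisely when every available move leads to a winning position for the opponent. Fill in the labels:
n=0: no move → L
n=1: no move → L
n=2: reaches L-position 0 → W
n=3: reaches L-position 0 → W
n=4: only reaches 2(W), 3(W), all W → L
n=5: reaches L-position 0 → W
n=6: reaches L-position 4 → W
n=7: reaches L-position 0 → W
n=8: reaches L-position 4 → W
n=9: only reaches 6(W), 8(W), all W → L
n=10: reaches L-position 9 → W
n=11: reaches L-position 0 → W
n=12: reaches L-position 9 → W
n=13: reaches L-position 0 → W
n=14: only reaches 7(W), 12(W), 13(W), all W → L
n=15: reaches L-position 14 → W
n=16: reaches L-position 14 → W
n=17: reaches L-position 0 → W
n=18: reaches L-position 9 → W
n=19: reaches L-position 0 → W
The starting position 19 is W: Alice should move to 0, handing over an L position.

Alice wins.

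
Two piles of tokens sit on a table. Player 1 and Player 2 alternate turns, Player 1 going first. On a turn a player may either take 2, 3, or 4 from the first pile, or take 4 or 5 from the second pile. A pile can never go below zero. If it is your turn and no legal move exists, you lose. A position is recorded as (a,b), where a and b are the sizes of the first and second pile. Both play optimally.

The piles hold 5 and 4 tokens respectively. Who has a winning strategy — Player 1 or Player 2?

Player 1 wins.

Classify positions by backward induction: terminal positions (no move available) are L. From any other position, the mover wins iff some move reaches an L.
No move ever increases a pile, so every position that can arise here has a ≤ 5 and b ≤ 4; it is enough to label the cells with 0 ≤ a ≤ 5 and 0 ≤ b ≤ 4.
Every move lowers a or b (never raises either), so fill the grid row by row in increasing a, and left to right within a row: each cell's successors are then already labelled.
      b=0  b=1  b=2  b=3  b=4
a=0:    L    L    L    L    W
a=1:    L    L    L    L    W
a=2:    W    W    W    W    L
a=3:    W    W    W    W    L
a=4:    W    W    W    W    W
a=5:    W    W    W    W    W
Cells with no legal move (terminal, hence L): (0,0), (0,1), (0,2), (0,3), (1,0), (1,1), (1,2), (1,3).
The remaining L cells, each justified by listing all of its moves:
(2,4): L (options (0,4)(W), (2,0)(W) are all W)
(3,4): L (options (1,4)(W), (0,4)(W), (3,0)(W) are all W)
Every other cell has at least one move into one of the L cells above, so it is W.
The starting position (5,4) is W: Player 1 should move to (3,4), handing over an L position.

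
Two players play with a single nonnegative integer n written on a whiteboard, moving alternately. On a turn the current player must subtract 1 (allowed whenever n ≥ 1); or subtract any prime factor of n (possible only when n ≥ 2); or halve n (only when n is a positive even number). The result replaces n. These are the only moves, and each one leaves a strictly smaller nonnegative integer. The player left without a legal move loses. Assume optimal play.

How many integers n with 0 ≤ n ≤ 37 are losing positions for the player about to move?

Compute win/loss labels from the base case upward. A position with no move is L. Any other position is W if it can reach an L in one move, else L.
n=0: no move → L
n=1: →0(L), so W
n=2: →0(L), so W
n=3: →0(L), so W
n=4: →2(W), 3(W) — all W, so L
n=5: →0(L), so W
n=6: →4(L), so W
n=7: →0(L), so W
n=8: →4(L), so W
n=9: →6(W), 8(W) — all W, so L
n=10: →9(L), so W
n=11: →0(L), so W
n=12: →9(L), so W
n=13: →0(L), so W
n=14: →7(W), 12(W), 13(W) — all W, so L
n=15: →14(L), so W
n=16: →14(L), so W
n=17: →0(L), so W
n=18: →9(L), so W
n=19: →0(L), so W
n=20: →10(W), 15(W), 18(W), 19(W) — all W, so L
n=21: →14(L), so W
n=22: →20(L), so W
n=23: →0(L), so W
n=24: →12(W), 21(W), 22(W), 23(W) — all W, so L
n=25: →20(L), so W
n=26: →24(L), so W
n=27: →24(L), so W
n=28: →14(L), so W
n=29: →0(L), so W
n=30: →15(W), 25(W), 27(W), 28(W), 29(W) — all W, so L
n=31: →0(L), so W
n=32: →30(L), so W
n=33: →30(L), so W
n=34: →17(W), 32(W), 33(W) — all W, so L
n=35: →30(L), so W
n=36: →34(L), so W
n=37: →0(L), so W
L entries with 0 ≤ n ≤ 37: n = 0, 4, 9, 14, 20, 24, 30, 34; that makes 8.

8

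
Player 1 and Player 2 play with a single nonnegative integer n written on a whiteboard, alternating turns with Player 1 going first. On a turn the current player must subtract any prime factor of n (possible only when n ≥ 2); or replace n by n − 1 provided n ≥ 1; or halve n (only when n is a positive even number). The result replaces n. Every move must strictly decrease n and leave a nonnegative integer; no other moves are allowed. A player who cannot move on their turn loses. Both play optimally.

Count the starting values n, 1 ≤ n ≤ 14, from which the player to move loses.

3

Work bottom-up. With no move the player to move loses. Otherwise the position is W if at least one move leads to an L position for the opponent, and L if every move leads to a W.
n=0: no move → L
n=1: →0(L), so W
n=2: →0(L), so W
n=3: →0(L), so W
n=4: →2(W), 3(W) — all W, so L
n=5: →0(L), so W
n=6: →4(L), so W
n=7: →0(L), so W
n=8: →4(L), so W
n=9: →6(W), 8(W) — all W, so L
n=10: →9(L), so W
n=11: →0(L), so W
n=12: →9(L), so W
n=13: →0(L), so W
n=14: →7(W), 12(W), 13(W) — all W, so L
L entries with 1 ≤ n ≤ 14 (n=0 is outside the asked range and is not counted): n = 4, 9, 14; that makes 3.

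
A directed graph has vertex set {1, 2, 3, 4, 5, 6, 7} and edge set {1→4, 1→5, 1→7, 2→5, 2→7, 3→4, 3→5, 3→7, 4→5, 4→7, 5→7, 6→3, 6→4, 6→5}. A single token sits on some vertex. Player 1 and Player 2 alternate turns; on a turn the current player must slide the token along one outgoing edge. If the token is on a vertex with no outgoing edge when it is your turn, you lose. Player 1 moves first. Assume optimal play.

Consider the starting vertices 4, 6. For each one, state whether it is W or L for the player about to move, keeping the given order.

4: W, 6: L

Positions with no move are L. A position that does have a move is losing for the player to move precisely when every available move leads to a winning position for the opponent. Fill in the labels:
Every edge goes from a vertex to one that appears earlier in the order 7, 5, 4, 1, 3, 2, 6, so processing vertices in that order labels each vertex after all of its successors.
7: no outgoing edge → L
5: can move to 7, which is L ⇒ W
4: can move to 7, which is L ⇒ W
1: can move to 7, which is L ⇒ W
3: can move to 7, which is L ⇒ W
2: can move to 7, which is L ⇒ W
6: moves to 3(W), 4(W), 5(W); every one is W ⇒ L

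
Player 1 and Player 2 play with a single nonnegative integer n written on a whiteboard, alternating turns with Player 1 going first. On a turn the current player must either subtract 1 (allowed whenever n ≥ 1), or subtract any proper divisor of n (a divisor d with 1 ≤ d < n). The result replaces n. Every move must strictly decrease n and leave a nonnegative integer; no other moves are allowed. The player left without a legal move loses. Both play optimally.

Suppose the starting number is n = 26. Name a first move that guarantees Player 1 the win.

Classify positions by backward induction: terminal positions (no move available) are L. From any other position, the mover wins iff some move reaches an L.
n=0: no move → L
n=1: →0(L), so W
n=2: →1(W) only, which is W, so L
n=3: →2(L), so W
n=4: →2(L), so W
n=5: →4(W) only, which is W, so L
n=6: →5(L), so W
n=7: →6(W) only, which is W, so L
n=8: →7(L), so W
n=9: →6(W), 8(W) — all W, so L
n=10: →5(L), so W
n=11: →10(W) only, which is W, so L
n=12: →9(L), so W
n=13: →12(W) only, which is W, so L
n=14: →7(L), so W
n=15: →10(W), 12(W), 14(W) — all W, so L
n=16: →15(L), so W
n=17: →16(W) only, which is W, so L
n=18: →9(L), so W
n=19: →18(W) only, which is W, so L
n=20: →15(L), so W
n=21: →14(W), 18(W), 20(W) — all W, so L
n=22: →11(L), so W
n=23: →22(W) only, which is W, so L
n=24: →21(L), so W
n=25: →20(W), 24(W) — all W, so L
n=26: →13(L), so W
From 26, the L positions reachable in one move are: 13, 25. Any move reaching one of these is winning.

Move to 13.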